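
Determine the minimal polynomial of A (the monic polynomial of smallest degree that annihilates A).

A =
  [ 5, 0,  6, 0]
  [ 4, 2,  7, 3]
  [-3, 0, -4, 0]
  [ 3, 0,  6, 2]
x^3 - 3*x^2 + 4

The characteristic polynomial is χ_A(x) = (x - 2)^3*(x + 1), so the eigenvalues are known. The minimal polynomial is
  m_A(x) = Π_λ (x − λ)^{k_λ}
where k_λ is the size of the *largest* Jordan block for λ (equivalently, the smallest k with (A − λI)^k v = 0 for every generalised eigenvector v of λ).

  λ = -1: largest Jordan block has size 1, contributing (x + 1)
  λ = 2: largest Jordan block has size 2, contributing (x − 2)^2

So m_A(x) = (x - 2)^2*(x + 1) = x^3 - 3*x^2 + 4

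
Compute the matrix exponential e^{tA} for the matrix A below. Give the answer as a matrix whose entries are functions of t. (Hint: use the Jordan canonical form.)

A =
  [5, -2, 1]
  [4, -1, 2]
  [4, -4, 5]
e^{tA} =
  [2*t*exp(3*t) + exp(3*t), -2*t*exp(3*t), t*exp(3*t)]
  [4*t*exp(3*t), -4*t*exp(3*t) + exp(3*t), 2*t*exp(3*t)]
  [4*t*exp(3*t), -4*t*exp(3*t), 2*t*exp(3*t) + exp(3*t)]

Strategy: write A = P · J · P⁻¹ where J is a Jordan canonical form, so e^{tA} = P · e^{tJ} · P⁻¹, and e^{tJ} can be computed block-by-block.

A has Jordan form
J =
  [3, 1, 0]
  [0, 3, 0]
  [0, 0, 3]
(up to reordering of blocks).

Per-block formulas:
  For a 2×2 Jordan block J_2(3): exp(t · J_2(3)) = e^(3t)·(I + t·N), where N is the 2×2 nilpotent shift.
  For a 1×1 block at λ = 3: exp(t · [3]) = [e^(3t)].

After assembling e^{tJ} and conjugating by P, we get:

e^{tA} =
  [2*t*exp(3*t) + exp(3*t), -2*t*exp(3*t), t*exp(3*t)]
  [4*t*exp(3*t), -4*t*exp(3*t) + exp(3*t), 2*t*exp(3*t)]
  [4*t*exp(3*t), -4*t*exp(3*t), 2*t*exp(3*t) + exp(3*t)]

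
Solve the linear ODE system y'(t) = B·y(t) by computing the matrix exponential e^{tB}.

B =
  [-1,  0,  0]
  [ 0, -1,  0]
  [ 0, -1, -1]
e^{tB} =
  [exp(-t), 0, 0]
  [0, exp(-t), 0]
  [0, -t*exp(-t), exp(-t)]

Strategy: write B = P · J · P⁻¹ where J is a Jordan canonical form, so e^{tB} = P · e^{tJ} · P⁻¹, and e^{tJ} can be computed block-by-block.

B has Jordan form
J =
  [-1,  1,  0]
  [ 0, -1,  0]
  [ 0,  0, -1]
(up to reordering of blocks).

Per-block formulas:
  For a 1×1 block at λ = -1: exp(t · [-1]) = [e^(-1t)].
  For a 2×2 Jordan block J_2(-1): exp(t · J_2(-1)) = e^(-1t)·(I + t·N), where N is the 2×2 nilpotent shift.

After assembling e^{tJ} and conjugating by P, we get:

e^{tB} =
  [exp(-t), 0, 0]
  [0, exp(-t), 0]
  [0, -t*exp(-t), exp(-t)]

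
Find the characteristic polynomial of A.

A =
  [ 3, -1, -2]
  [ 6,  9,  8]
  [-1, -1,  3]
x^3 - 15*x^2 + 75*x - 125

Expanding det(x·I − A) (e.g. by cofactor expansion or by noting that A is similar to its Jordan form J, which has the same characteristic polynomial as A) gives
  χ_A(x) = x^3 - 15*x^2 + 75*x - 125
which factors as (x - 5)^3. The eigenvalues (with algebraic multiplicities) are λ = 5 with multiplicity 3.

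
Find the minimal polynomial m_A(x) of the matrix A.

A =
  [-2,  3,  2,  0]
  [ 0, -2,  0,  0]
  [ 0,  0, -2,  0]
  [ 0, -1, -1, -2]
x^2 + 4*x + 4

The characteristic polynomial is χ_A(x) = (x + 2)^4, so the eigenvalues are known. The minimal polynomial is
  m_A(x) = Π_λ (x − λ)^{k_λ}
where k_λ is the size of the *largest* Jordan block for λ (equivalently, the smallest k with (A − λI)^k v = 0 for every generalised eigenvector v of λ).

  λ = -2: largest Jordan block has size 2, contributing (x + 2)^2

So m_A(x) = (x + 2)^2 = x^2 + 4*x + 4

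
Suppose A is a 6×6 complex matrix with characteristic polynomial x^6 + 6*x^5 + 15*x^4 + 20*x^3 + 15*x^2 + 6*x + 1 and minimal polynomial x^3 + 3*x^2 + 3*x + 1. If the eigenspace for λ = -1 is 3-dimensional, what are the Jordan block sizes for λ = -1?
Block sizes for λ = -1: [3, 2, 1]

Step 1 — from the characteristic polynomial, algebraic multiplicity of λ = -1 is 6. From dim ker(A − (-1)·I) = 3, there are exactly 3 Jordan blocks for λ = -1.
Step 2 — from the minimal polynomial, the factor (x + 1)^3 tells us the largest block for λ = -1 has size 3.
Step 3 — with total size 6, 3 blocks, and largest block 3, the block sizes (in nonincreasing order) are [3, 2, 1].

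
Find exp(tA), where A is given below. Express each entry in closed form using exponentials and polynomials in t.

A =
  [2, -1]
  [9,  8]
e^{tA} =
  [-3*t*exp(5*t) + exp(5*t), -t*exp(5*t)]
  [9*t*exp(5*t), 3*t*exp(5*t) + exp(5*t)]

Strategy: write A = P · J · P⁻¹ where J is a Jordan canonical form, so e^{tA} = P · e^{tJ} · P⁻¹, and e^{tJ} can be computed block-by-block.

A has Jordan form
J =
  [5, 1]
  [0, 5]
(up to reordering of blocks).

Per-block formulas:
  For a 2×2 Jordan block J_2(5): exp(t · J_2(5)) = e^(5t)·(I + t·N), where N is the 2×2 nilpotent shift.

After assembling e^{tJ} and conjugating by P, we get:

e^{tA} =
  [-3*t*exp(5*t) + exp(5*t), -t*exp(5*t)]
  [9*t*exp(5*t), 3*t*exp(5*t) + exp(5*t)]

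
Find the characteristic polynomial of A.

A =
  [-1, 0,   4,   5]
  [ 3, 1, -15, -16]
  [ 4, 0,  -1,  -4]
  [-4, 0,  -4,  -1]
x^4 + 2*x^3 - 12*x^2 + 14*x - 5

Expanding det(x·I − A) (e.g. by cofactor expansion or by noting that A is similar to its Jordan form J, which has the same characteristic polynomial as A) gives
  χ_A(x) = x^4 + 2*x^3 - 12*x^2 + 14*x - 5
which factors as (x - 1)^3*(x + 5). The eigenvalues (with algebraic multiplicities) are λ = -5 with multiplicity 1, λ = 1 with multiplicity 3.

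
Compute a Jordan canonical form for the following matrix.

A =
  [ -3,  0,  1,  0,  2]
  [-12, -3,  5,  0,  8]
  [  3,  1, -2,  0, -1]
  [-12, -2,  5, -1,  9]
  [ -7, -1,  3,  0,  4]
J_3(-1) ⊕ J_2(-1)

The characteristic polynomial is
  det(x·I − A) = x^5 + 5*x^4 + 10*x^3 + 10*x^2 + 5*x + 1 = (x + 1)^5

Eigenvalues and multiplicities (the geometric multiplicity of λ is n − rank(A − λI), which equals the number of Jordan blocks for λ):
  λ = -1: algebraic multiplicity = 5, geometric multiplicity = 2

Determining the block sizes for each eigenvalue:
  λ = -1: with am = 5 and gm = 2, the partition is not yet determined (e.g. several partitions of 5 into 2 parts exist). Let N = A − (-1)·I. Computing rank(N^1) = 3, rank(N^2) = 1, rank(N^3) = 0; the number of blocks of size ≥ j is rank(N^{j−1}) − rank(N^j), giving [2, 2, 1]. So we have 1 block(s) of size 3, 1 block(s) of size 2 → block sizes [3, 2]

Assembling the blocks gives a Jordan form
J =
  [-1,  1,  0,  0,  0]
  [ 0, -1,  1,  0,  0]
  [ 0,  0, -1,  0,  0]
  [ 0,  0,  0, -1,  1]
  [ 0,  0,  0,  0, -1]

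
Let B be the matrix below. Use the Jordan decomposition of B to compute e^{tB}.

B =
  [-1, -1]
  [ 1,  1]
e^{tB} =
  [1 - t, -t]
  [t, t + 1]

Strategy: write B = P · J · P⁻¹ where J is a Jordan canonical form, so e^{tB} = P · e^{tJ} · P⁻¹, and e^{tJ} can be computed block-by-block.

B has Jordan form
J =
  [0, 1]
  [0, 0]
(up to reordering of blocks).

Per-block formulas:
  For a 2×2 Jordan block J_2(0): exp(t · J_2(0)) = e^(0t)·(I + t·N), where N is the 2×2 nilpotent shift.

After assembling e^{tJ} and conjugating by P, we get:

e^{tB} =
  [1 - t, -t]
  [t, t + 1]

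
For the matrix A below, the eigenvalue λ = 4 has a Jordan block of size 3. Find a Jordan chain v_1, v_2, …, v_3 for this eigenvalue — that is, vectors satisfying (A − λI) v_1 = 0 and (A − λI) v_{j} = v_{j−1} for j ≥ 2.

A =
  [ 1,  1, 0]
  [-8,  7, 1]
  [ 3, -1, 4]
A Jordan chain for λ = 4 of length 3:
v_1 = (1, 3, -1)ᵀ
v_2 = (-3, -8, 3)ᵀ
v_3 = (1, 0, 0)ᵀ

Let N = A − (4)·I. We want v_3 with N^3 v_3 = 0 but N^2 v_3 ≠ 0; then v_{j-1} := N · v_j for j = 3, …, 2.

Pick v_3 = (1, 0, 0)ᵀ.
Then v_2 = N · v_3 = (-3, -8, 3)ᵀ.
Then v_1 = N · v_2 = (1, 3, -1)ᵀ.

Sanity check: (A − (4)·I) v_1 = (0, 0, 0)ᵀ = 0. ✓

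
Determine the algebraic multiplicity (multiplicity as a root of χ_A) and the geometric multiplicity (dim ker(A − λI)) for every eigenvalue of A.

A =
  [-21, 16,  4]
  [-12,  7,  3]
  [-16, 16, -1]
λ = -5: alg = 3, geom = 2

Step 1 — factor the characteristic polynomial to read off the algebraic multiplicities:
  χ_A(x) = (x + 5)^3

Step 2 — compute geometric multiplicities via the rank-nullity identity g(λ) = n − rank(A − λI):
  rank(A − (-5)·I) = 1, so dim ker(A − (-5)·I) = n − 1 = 2

Summary:
  λ = -5: algebraic multiplicity = 3, geometric multiplicity = 2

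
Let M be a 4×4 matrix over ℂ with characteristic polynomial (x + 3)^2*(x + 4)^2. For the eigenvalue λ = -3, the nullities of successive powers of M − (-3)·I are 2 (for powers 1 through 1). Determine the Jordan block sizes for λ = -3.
Block sizes for λ = -3: [1, 1]

From the dimensions of kernels of powers, the number of Jordan blocks of size at least j is d_j − d_{j−1} where d_j = dim ker(N^j) (with d_0 = 0). Computing the differences gives [2].
The number of blocks of size exactly k is (#blocks of size ≥ k) − (#blocks of size ≥ k + 1), so the partition is: 2 block(s) of size 1.
In nonincreasing order the block sizes are [1, 1].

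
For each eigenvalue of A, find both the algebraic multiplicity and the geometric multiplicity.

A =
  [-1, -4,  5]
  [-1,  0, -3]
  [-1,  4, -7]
λ = -4: alg = 1, geom = 1; λ = -2: alg = 2, geom = 1

Step 1 — factor the characteristic polynomial to read off the algebraic multiplicities:
  χ_A(x) = (x + 2)^2*(x + 4)

Step 2 — compute geometric multiplicities via the rank-nullity identity g(λ) = n − rank(A − λI):
  rank(A − (-4)·I) = 2, so dim ker(A − (-4)·I) = n − 2 = 1
  rank(A − (-2)·I) = 2, so dim ker(A − (-2)·I) = n − 2 = 1

Summary:
  λ = -4: algebraic multiplicity = 1, geometric multiplicity = 1
  λ = -2: algebraic multiplicity = 2, geometric multiplicity = 1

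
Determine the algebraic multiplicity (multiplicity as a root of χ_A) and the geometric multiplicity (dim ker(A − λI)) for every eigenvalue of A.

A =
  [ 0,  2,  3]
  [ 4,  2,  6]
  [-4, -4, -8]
λ = -2: alg = 3, geom = 2

Step 1 — factor the characteristic polynomial to read off the algebraic multiplicities:
  χ_A(x) = (x + 2)^3

Step 2 — compute geometric multiplicities via the rank-nullity identity g(λ) = n − rank(A − λI):
  rank(A − (-2)·I) = 1, so dim ker(A − (-2)·I) = n − 1 = 2

Summary:
  λ = -2: algebraic multiplicity = 3, geometric multiplicity = 2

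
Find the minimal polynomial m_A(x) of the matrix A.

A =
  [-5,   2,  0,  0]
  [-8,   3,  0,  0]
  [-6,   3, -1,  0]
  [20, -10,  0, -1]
x^2 + 2*x + 1

The characteristic polynomial is χ_A(x) = (x + 1)^4, so the eigenvalues are known. The minimal polynomial is
  m_A(x) = Π_λ (x − λ)^{k_λ}
where k_λ is the size of the *largest* Jordan block for λ (equivalently, the smallest k with (A − λI)^k v = 0 for every generalised eigenvector v of λ).

  λ = -1: largest Jordan block has size 2, contributing (x + 1)^2

So m_A(x) = (x + 1)^2 = x^2 + 2*x + 1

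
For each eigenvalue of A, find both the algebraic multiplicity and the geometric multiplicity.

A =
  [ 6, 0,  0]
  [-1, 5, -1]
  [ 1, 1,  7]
λ = 6: alg = 3, geom = 2

Step 1 — factor the characteristic polynomial to read off the algebraic multiplicities:
  χ_A(x) = (x - 6)^3

Step 2 — compute geometric multiplicities via the rank-nullity identity g(λ) = n − rank(A − λI):
  rank(A − (6)·I) = 1, so dim ker(A − (6)·I) = n − 1 = 2

Summary:
  λ = 6: algebraic multiplicity = 3, geometric multiplicity = 2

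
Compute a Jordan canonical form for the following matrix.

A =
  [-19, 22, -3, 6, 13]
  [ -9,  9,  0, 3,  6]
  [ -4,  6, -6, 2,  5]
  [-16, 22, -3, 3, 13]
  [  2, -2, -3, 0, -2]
J_2(-3) ⊕ J_2(-3) ⊕ J_1(-3)

The characteristic polynomial is
  det(x·I − A) = x^5 + 15*x^4 + 90*x^3 + 270*x^2 + 405*x + 243 = (x + 3)^5

Eigenvalues and multiplicities (the geometric multiplicity of λ is n − rank(A − λI), which equals the number of Jordan blocks for λ):
  λ = -3: algebraic multiplicity = 5, geometric multiplicity = 3

Determining the block sizes for each eigenvalue:
  λ = -3: with am = 5 and gm = 3, the partition is not yet determined (e.g. several partitions of 5 into 3 parts exist). Let N = A − (-3)·I. Computing rank(N^1) = 2, rank(N^2) = 0; the number of blocks of size ≥ j is rank(N^{j−1}) − rank(N^j), giving [3, 2]. So we have 2 block(s) of size 2, 1 block(s) of size 1 → block sizes [2, 2, 1]

Assembling the blocks gives a Jordan form
J =
  [-3,  1,  0,  0,  0]
  [ 0, -3,  0,  0,  0]
  [ 0,  0, -3,  1,  0]
  [ 0,  0,  0, -3,  0]
  [ 0,  0,  0,  0, -3]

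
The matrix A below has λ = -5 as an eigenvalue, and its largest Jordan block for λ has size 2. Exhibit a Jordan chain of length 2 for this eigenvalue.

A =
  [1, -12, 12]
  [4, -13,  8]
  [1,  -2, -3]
A Jordan chain for λ = -5 of length 2:
v_1 = (6, 4, 1)ᵀ
v_2 = (1, 0, 0)ᵀ

Let N = A − (-5)·I. We want v_2 with N^2 v_2 = 0 but N^1 v_2 ≠ 0; then v_{j-1} := N · v_j for j = 2, …, 2.

Pick v_2 = (1, 0, 0)ᵀ.
Then v_1 = N · v_2 = (6, 4, 1)ᵀ.

Sanity check: (A − (-5)·I) v_1 = (0, 0, 0)ᵀ = 0. ✓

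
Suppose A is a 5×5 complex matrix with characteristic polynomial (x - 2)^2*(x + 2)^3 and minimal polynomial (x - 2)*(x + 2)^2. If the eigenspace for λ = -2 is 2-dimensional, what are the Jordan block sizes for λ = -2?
Block sizes for λ = -2: [2, 1]

Step 1 — from the characteristic polynomial, algebraic multiplicity of λ = -2 is 3. From dim ker(A − (-2)·I) = 2, there are exactly 2 Jordan blocks for λ = -2.
Step 2 — from the minimal polynomial, the factor (x + 2)^2 tells us the largest block for λ = -2 has size 2.
Step 3 — with total size 3, 2 blocks, and largest block 2, the block sizes (in nonincreasing order) are [2, 1].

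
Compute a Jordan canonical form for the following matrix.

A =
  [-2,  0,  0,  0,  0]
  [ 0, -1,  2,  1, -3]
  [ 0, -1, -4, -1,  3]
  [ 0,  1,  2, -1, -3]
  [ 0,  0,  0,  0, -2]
J_2(-2) ⊕ J_1(-2) ⊕ J_1(-2) ⊕ J_1(-2)

The characteristic polynomial is
  det(x·I − A) = x^5 + 10*x^4 + 40*x^3 + 80*x^2 + 80*x + 32 = (x + 2)^5

Eigenvalues and multiplicities (the geometric multiplicity of λ is n − rank(A − λI), which equals the number of Jordan blocks for λ):
  λ = -2: algebraic multiplicity = 5, geometric multiplicity = 4

Determining the block sizes for each eigenvalue:
  λ = -2: 4 blocks summing to 5 forces exactly one block of size 2 and the rest size 1 → block sizes [2, 1, 1, 1]

Assembling the blocks gives a Jordan form
J =
  [-2,  1,  0,  0,  0]
  [ 0, -2,  0,  0,  0]
  [ 0,  0, -2,  0,  0]
  [ 0,  0,  0, -2,  0]
  [ 0,  0,  0,  0, -2]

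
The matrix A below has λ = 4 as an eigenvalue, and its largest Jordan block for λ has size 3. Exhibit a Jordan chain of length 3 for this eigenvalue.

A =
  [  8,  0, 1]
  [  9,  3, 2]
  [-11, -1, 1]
A Jordan chain for λ = 4 of length 3:
v_1 = (5, 5, -20)ᵀ
v_2 = (4, 9, -11)ᵀ
v_3 = (1, 0, 0)ᵀ

Let N = A − (4)·I. We want v_3 with N^3 v_3 = 0 but N^2 v_3 ≠ 0; then v_{j-1} := N · v_j for j = 3, …, 2.

Pick v_3 = (1, 0, 0)ᵀ.
Then v_2 = N · v_3 = (4, 9, -11)ᵀ.
Then v_1 = N · v_2 = (5, 5, -20)ᵀ.

Sanity check: (A − (4)·I) v_1 = (0, 0, 0)ᵀ = 0. ✓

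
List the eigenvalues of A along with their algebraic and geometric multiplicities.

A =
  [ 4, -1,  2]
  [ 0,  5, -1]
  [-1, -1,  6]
λ = 5: alg = 3, geom = 1

Step 1 — factor the characteristic polynomial to read off the algebraic multiplicities:
  χ_A(x) = (x - 5)^3

Step 2 — compute geometric multiplicities via the rank-nullity identity g(λ) = n − rank(A − λI):
  rank(A − (5)·I) = 2, so dim ker(A − (5)·I) = n − 2 = 1

Summary:
  λ = 5: algebraic multiplicity = 3, geometric multiplicity = 1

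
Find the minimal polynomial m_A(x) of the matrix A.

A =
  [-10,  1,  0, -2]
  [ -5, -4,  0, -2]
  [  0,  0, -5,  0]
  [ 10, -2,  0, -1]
x^2 + 10*x + 25

The characteristic polynomial is χ_A(x) = (x + 5)^4, so the eigenvalues are known. The minimal polynomial is
  m_A(x) = Π_λ (x − λ)^{k_λ}
where k_λ is the size of the *largest* Jordan block for λ (equivalently, the smallest k with (A − λI)^k v = 0 for every generalised eigenvector v of λ).

  λ = -5: largest Jordan block has size 2, contributing (x + 5)^2

So m_A(x) = (x + 5)^2 = x^2 + 10*x + 25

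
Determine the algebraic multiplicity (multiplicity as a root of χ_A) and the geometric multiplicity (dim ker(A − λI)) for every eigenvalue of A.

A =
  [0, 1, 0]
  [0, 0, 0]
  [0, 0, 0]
λ = 0: alg = 3, geom = 2

Step 1 — factor the characteristic polynomial to read off the algebraic multiplicities:
  χ_A(x) = x^3

Step 2 — compute geometric multiplicities via the rank-nullity identity g(λ) = n − rank(A − λI):
  rank(A − (0)·I) = 1, so dim ker(A − (0)·I) = n − 1 = 2

Summary:
  λ = 0: algebraic multiplicity = 3, geometric multiplicity = 2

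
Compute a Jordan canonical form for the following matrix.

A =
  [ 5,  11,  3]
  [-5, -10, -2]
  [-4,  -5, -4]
J_3(-3)

The characteristic polynomial is
  det(x·I − A) = x^3 + 9*x^2 + 27*x + 27 = (x + 3)^3

Eigenvalues and multiplicities (the geometric multiplicity of λ is n − rank(A − λI), which equals the number of Jordan blocks for λ):
  λ = -3: algebraic multiplicity = 3, geometric multiplicity = 1

Determining the block sizes for each eigenvalue:
  λ = -3: one block (gm = 1), so the single block has size am = 3 → block sizes [3]

Assembling the blocks gives a Jordan form
J =
  [-3,  1,  0]
  [ 0, -3,  1]
  [ 0,  0, -3]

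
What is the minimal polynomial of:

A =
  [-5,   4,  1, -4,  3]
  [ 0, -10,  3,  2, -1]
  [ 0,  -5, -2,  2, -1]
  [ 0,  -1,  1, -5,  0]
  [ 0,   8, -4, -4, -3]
x^3 + 15*x^2 + 75*x + 125

The characteristic polynomial is χ_A(x) = (x + 5)^5, so the eigenvalues are known. The minimal polynomial is
  m_A(x) = Π_λ (x − λ)^{k_λ}
where k_λ is the size of the *largest* Jordan block for λ (equivalently, the smallest k with (A − λI)^k v = 0 for every generalised eigenvector v of λ).

  λ = -5: largest Jordan block has size 3, contributing (x + 5)^3

So m_A(x) = (x + 5)^3 = x^3 + 15*x^2 + 75*x + 125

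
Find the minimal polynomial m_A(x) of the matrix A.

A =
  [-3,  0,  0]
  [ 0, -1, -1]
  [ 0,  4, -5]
x^2 + 6*x + 9

The characteristic polynomial is χ_A(x) = (x + 3)^3, so the eigenvalues are known. The minimal polynomial is
  m_A(x) = Π_λ (x − λ)^{k_λ}
where k_λ is the size of the *largest* Jordan block for λ (equivalently, the smallest k with (A − λI)^k v = 0 for every generalised eigenvector v of λ).

  λ = -3: largest Jordan block has size 2, contributing (x + 3)^2

So m_A(x) = (x + 3)^2 = x^2 + 6*x + 9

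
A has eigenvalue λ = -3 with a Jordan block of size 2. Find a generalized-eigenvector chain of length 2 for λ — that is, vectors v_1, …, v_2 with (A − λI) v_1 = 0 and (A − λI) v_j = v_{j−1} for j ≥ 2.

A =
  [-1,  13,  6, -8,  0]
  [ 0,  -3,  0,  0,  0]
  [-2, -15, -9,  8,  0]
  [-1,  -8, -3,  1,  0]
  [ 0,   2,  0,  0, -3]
A Jordan chain for λ = -3 of length 2:
v_1 = (2, 0, -2, -1, 0)ᵀ
v_2 = (1, 0, 0, 0, 0)ᵀ

Let N = A − (-3)·I. We want v_2 with N^2 v_2 = 0 but N^1 v_2 ≠ 0; then v_{j-1} := N · v_j for j = 2, …, 2.

Pick v_2 = (1, 0, 0, 0, 0)ᵀ.
Then v_1 = N · v_2 = (2, 0, -2, -1, 0)ᵀ.

Sanity check: (A − (-3)·I) v_1 = (0, 0, 0, 0, 0)ᵀ = 0. ✓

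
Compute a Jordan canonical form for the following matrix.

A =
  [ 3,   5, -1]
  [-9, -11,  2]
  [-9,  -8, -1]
J_3(-3)

The characteristic polynomial is
  det(x·I − A) = x^3 + 9*x^2 + 27*x + 27 = (x + 3)^3

Eigenvalues and multiplicities (the geometric multiplicity of λ is n − rank(A − λI), which equals the number of Jordan blocks for λ):
  λ = -3: algebraic multiplicity = 3, geometric multiplicity = 1

Determining the block sizes for each eigenvalue:
  λ = -3: one block (gm = 1), so the single block has size am = 3 → block sizes [3]

Assembling the blocks gives a Jordan form
J =
  [-3,  1,  0]
  [ 0, -3,  1]
  [ 0,  0, -3]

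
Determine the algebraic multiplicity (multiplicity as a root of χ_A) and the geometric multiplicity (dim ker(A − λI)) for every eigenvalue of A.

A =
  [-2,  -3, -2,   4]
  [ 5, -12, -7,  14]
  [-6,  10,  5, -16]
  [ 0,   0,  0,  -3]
λ = -3: alg = 4, geom = 2

Step 1 — factor the characteristic polynomial to read off the algebraic multiplicities:
  χ_A(x) = (x + 3)^4

Step 2 — compute geometric multiplicities via the rank-nullity identity g(λ) = n − rank(A − λI):
  rank(A − (-3)·I) = 2, so dim ker(A − (-3)·I) = n − 2 = 2

Summary:
  λ = -3: algebraic multiplicity = 4, geometric multiplicity = 2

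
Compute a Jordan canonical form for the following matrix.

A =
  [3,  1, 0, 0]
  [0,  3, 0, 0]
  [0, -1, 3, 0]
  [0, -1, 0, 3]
J_2(3) ⊕ J_1(3) ⊕ J_1(3)

The characteristic polynomial is
  det(x·I − A) = x^4 - 12*x^3 + 54*x^2 - 108*x + 81 = (x - 3)^4

Eigenvalues and multiplicities (the geometric multiplicity of λ is n − rank(A − λI), which equals the number of Jordan blocks for λ):
  λ = 3: algebraic multiplicity = 4, geometric multiplicity = 3

Determining the block sizes for each eigenvalue:
  λ = 3: 3 blocks summing to 4 forces exactly one block of size 2 and the rest size 1 → block sizes [2, 1, 1]

Assembling the blocks gives a Jordan form
J =
  [3, 1, 0, 0]
  [0, 3, 0, 0]
  [0, 0, 3, 0]
  [0, 0, 0, 3]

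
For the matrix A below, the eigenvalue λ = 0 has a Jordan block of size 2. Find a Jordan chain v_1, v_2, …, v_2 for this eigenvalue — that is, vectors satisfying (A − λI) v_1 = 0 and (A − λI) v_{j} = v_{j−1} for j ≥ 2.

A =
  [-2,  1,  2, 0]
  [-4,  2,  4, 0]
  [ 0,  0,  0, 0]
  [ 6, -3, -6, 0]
A Jordan chain for λ = 0 of length 2:
v_1 = (-2, -4, 0, 6)ᵀ
v_2 = (1, 0, 0, 0)ᵀ

Let N = A − (0)·I. We want v_2 with N^2 v_2 = 0 but N^1 v_2 ≠ 0; then v_{j-1} := N · v_j for j = 2, …, 2.

Pick v_2 = (1, 0, 0, 0)ᵀ.
Then v_1 = N · v_2 = (-2, -4, 0, 6)ᵀ.

Sanity check: (A − (0)·I) v_1 = (0, 0, 0, 0)ᵀ = 0. ✓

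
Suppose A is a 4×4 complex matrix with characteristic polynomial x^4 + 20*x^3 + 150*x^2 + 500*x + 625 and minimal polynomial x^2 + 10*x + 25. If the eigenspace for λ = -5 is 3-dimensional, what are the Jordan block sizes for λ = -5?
Block sizes for λ = -5: [2, 1, 1]

Step 1 — from the characteristic polynomial, algebraic multiplicity of λ = -5 is 4. From dim ker(A − (-5)·I) = 3, there are exactly 3 Jordan blocks for λ = -5.
Step 2 — from the minimal polynomial, the factor (x + 5)^2 tells us the largest block for λ = -5 has size 2.
Step 3 — with total size 4, 3 blocks, and largest block 2, the block sizes (in nonincreasing order) are [2, 1, 1].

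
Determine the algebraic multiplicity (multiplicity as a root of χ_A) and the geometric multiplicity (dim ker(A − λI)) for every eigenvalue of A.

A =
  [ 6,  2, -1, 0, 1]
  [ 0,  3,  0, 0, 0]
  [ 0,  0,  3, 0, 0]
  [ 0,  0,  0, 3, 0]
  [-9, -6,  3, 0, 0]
λ = 3: alg = 5, geom = 4

Step 1 — factor the characteristic polynomial to read off the algebraic multiplicities:
  χ_A(x) = (x - 3)^5

Step 2 — compute geometric multiplicities via the rank-nullity identity g(λ) = n − rank(A − λI):
  rank(A − (3)·I) = 1, so dim ker(A − (3)·I) = n − 1 = 4

Summary:
  λ = 3: algebraic multiplicity = 5, geometric multiplicity = 4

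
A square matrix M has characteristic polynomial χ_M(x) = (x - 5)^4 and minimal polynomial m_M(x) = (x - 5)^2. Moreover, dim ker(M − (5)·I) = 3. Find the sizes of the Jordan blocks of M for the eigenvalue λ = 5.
Block sizes for λ = 5: [2, 1, 1]

Step 1 — from the characteristic polynomial, algebraic multiplicity of λ = 5 is 4. From dim ker(M − (5)·I) = 3, there are exactly 3 Jordan blocks for λ = 5.
Step 2 — from the minimal polynomial, the factor (x − 5)^2 tells us the largest block for λ = 5 has size 2.
Step 3 — with total size 4, 3 blocks, and largest block 2, the block sizes (in nonincreasing order) are [2, 1, 1].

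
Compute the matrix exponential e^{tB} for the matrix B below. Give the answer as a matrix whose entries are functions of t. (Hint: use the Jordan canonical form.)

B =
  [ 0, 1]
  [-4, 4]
e^{tB} =
  [-2*t*exp(2*t) + exp(2*t), t*exp(2*t)]
  [-4*t*exp(2*t), 2*t*exp(2*t) + exp(2*t)]

Strategy: write B = P · J · P⁻¹ where J is a Jordan canonical form, so e^{tB} = P · e^{tJ} · P⁻¹, and e^{tJ} can be computed block-by-block.

B has Jordan form
J =
  [2, 1]
  [0, 2]
(up to reordering of blocks).

Per-block formulas:
  For a 2×2 Jordan block J_2(2): exp(t · J_2(2)) = e^(2t)·(I + t·N), where N is the 2×2 nilpotent shift.

After assembling e^{tJ} and conjugating by P, we get:

e^{tB} =
  [-2*t*exp(2*t) + exp(2*t), t*exp(2*t)]
  [-4*t*exp(2*t), 2*t*exp(2*t) + exp(2*t)]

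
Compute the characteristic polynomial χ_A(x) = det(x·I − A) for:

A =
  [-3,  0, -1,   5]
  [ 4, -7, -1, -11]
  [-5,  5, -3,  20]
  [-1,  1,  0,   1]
x^4 + 12*x^3 + 54*x^2 + 108*x + 81

Expanding det(x·I − A) (e.g. by cofactor expansion or by noting that A is similar to its Jordan form J, which has the same characteristic polynomial as A) gives
  χ_A(x) = x^4 + 12*x^3 + 54*x^2 + 108*x + 81
which factors as (x + 3)^4. The eigenvalues (with algebraic multiplicities) are λ = -3 with multiplicity 4.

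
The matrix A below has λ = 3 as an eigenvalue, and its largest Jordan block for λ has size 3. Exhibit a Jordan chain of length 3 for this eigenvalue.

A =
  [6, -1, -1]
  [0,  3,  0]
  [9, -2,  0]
A Jordan chain for λ = 3 of length 3:
v_1 = (-1, 0, -3)ᵀ
v_2 = (-1, 0, -2)ᵀ
v_3 = (0, 1, 0)ᵀ

Let N = A − (3)·I. We want v_3 with N^3 v_3 = 0 but N^2 v_3 ≠ 0; then v_{j-1} := N · v_j for j = 3, …, 2.

Pick v_3 = (0, 1, 0)ᵀ.
Then v_2 = N · v_3 = (-1, 0, -2)ᵀ.
Then v_1 = N · v_2 = (-1, 0, -3)ᵀ.

Sanity check: (A − (3)·I) v_1 = (0, 0, 0)ᵀ = 0. ✓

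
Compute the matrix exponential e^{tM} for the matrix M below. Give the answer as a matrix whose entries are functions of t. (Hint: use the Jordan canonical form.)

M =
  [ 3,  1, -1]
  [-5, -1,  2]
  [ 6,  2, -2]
e^{tM} =
  [-t^2 + 3*t + 1, t, t^2/2 - t]
  [t^2 - 5*t, 1 - t, -t^2/2 + 2*t]
  [-2*t^2 + 6*t, 2*t, t^2 - 2*t + 1]

Strategy: write M = P · J · P⁻¹ where J is a Jordan canonical form, so e^{tM} = P · e^{tJ} · P⁻¹, and e^{tJ} can be computed block-by-block.

M has Jordan form
J =
  [0, 1, 0]
  [0, 0, 1]
  [0, 0, 0]
(up to reordering of blocks).

Per-block formulas:
  For a 3×3 Jordan block J_3(0): exp(t · J_3(0)) = e^(0t)·(I + t·N + (t^2/2)·N^2), where N is the 3×3 nilpotent shift.

After assembling e^{tJ} and conjugating by P, we get:

e^{tM} =
  [-t^2 + 3*t + 1, t, t^2/2 - t]
  [t^2 - 5*t, 1 - t, -t^2/2 + 2*t]
  [-2*t^2 + 6*t, 2*t, t^2 - 2*t + 1]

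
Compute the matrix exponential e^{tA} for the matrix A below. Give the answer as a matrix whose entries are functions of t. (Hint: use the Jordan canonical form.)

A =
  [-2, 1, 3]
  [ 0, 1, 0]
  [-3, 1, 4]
e^{tA} =
  [-3*t*exp(t) + exp(t), t*exp(t), 3*t*exp(t)]
  [0, exp(t), 0]
  [-3*t*exp(t), t*exp(t), 3*t*exp(t) + exp(t)]

Strategy: write A = P · J · P⁻¹ where J is a Jordan canonical form, so e^{tA} = P · e^{tJ} · P⁻¹, and e^{tJ} can be computed block-by-block.

A has Jordan form
J =
  [1, 1, 0]
  [0, 1, 0]
  [0, 0, 1]
(up to reordering of blocks).

Per-block formulas:
  For a 1×1 block at λ = 1: exp(t · [1]) = [e^(1t)].
  For a 2×2 Jordan block J_2(1): exp(t · J_2(1)) = e^(1t)·(I + t·N), where N is the 2×2 nilpotent shift.

After assembling e^{tJ} and conjugating by P, we get:

e^{tA} =
  [-3*t*exp(t) + exp(t), t*exp(t), 3*t*exp(t)]
  [0, exp(t), 0]
  [-3*t*exp(t), t*exp(t), 3*t*exp(t) + exp(t)]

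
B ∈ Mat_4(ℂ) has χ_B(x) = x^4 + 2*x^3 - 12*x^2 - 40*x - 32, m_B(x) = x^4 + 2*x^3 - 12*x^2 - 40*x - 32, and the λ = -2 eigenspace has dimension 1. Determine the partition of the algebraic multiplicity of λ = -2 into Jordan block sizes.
Block sizes for λ = -2: [3]

Step 1 — from the characteristic polynomial, algebraic multiplicity of λ = -2 is 3. From dim ker(B − (-2)·I) = 1, there are exactly 1 Jordan blocks for λ = -2.
Step 2 — from the minimal polynomial, the factor (x + 2)^3 tells us the largest block for λ = -2 has size 3.
Step 3 — with total size 3, 1 blocks, and largest block 3, the block sizes (in nonincreasing order) are [3].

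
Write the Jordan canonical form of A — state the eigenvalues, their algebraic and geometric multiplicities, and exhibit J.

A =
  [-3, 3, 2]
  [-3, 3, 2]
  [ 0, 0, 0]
J_2(0) ⊕ J_1(0)

The characteristic polynomial is
  det(x·I − A) = x^3

Eigenvalues and multiplicities (the geometric multiplicity of λ is n − rank(A − λI), which equals the number of Jordan blocks for λ):
  λ = 0: algebraic multiplicity = 3, geometric multiplicity = 2

Determining the block sizes for each eigenvalue:
  λ = 0: 2 blocks summing to 3 forces exactly one block of size 2 and the rest size 1 → block sizes [2, 1]

Assembling the blocks gives a Jordan form
J =
  [0, 1, 0]
  [0, 0, 0]
  [0, 0, 0]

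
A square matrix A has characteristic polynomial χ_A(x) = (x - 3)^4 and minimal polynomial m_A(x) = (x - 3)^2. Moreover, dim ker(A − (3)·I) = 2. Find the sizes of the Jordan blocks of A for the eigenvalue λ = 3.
Block sizes for λ = 3: [2, 2]

Step 1 — from the characteristic polynomial, algebraic multiplicity of λ = 3 is 4. From dim ker(A − (3)·I) = 2, there are exactly 2 Jordan blocks for λ = 3.
Step 2 — from the minimal polynomial, the factor (x − 3)^2 tells us the largest block for λ = 3 has size 2.
Step 3 — with total size 4, 2 blocks, and largest block 2, the block sizes (in nonincreasing order) are [2, 2].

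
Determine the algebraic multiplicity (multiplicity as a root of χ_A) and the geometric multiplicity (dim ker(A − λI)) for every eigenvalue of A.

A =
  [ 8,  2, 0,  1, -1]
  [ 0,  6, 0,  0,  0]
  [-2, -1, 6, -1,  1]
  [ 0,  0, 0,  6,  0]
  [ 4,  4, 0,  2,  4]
λ = 6: alg = 5, geom = 3

Step 1 — factor the characteristic polynomial to read off the algebraic multiplicities:
  χ_A(x) = (x - 6)^5

Step 2 — compute geometric multiplicities via the rank-nullity identity g(λ) = n − rank(A − λI):
  rank(A − (6)·I) = 2, so dim ker(A − (6)·I) = n − 2 = 3

Summary:
  λ = 6: algebraic multiplicity = 5, geometric multiplicity = 3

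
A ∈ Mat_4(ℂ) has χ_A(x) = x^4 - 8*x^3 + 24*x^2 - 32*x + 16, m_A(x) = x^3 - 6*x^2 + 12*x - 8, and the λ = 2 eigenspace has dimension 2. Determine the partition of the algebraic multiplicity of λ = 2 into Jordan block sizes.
Block sizes for λ = 2: [3, 1]

Step 1 — from the characteristic polynomial, algebraic multiplicity of λ = 2 is 4. From dim ker(A − (2)·I) = 2, there are exactly 2 Jordan blocks for λ = 2.
Step 2 — from the minimal polynomial, the factor (x − 2)^3 tells us the largest block for λ = 2 has size 3.
Step 3 — with total size 4, 2 blocks, and largest block 3, the block sizes (in nonincreasing order) are [3, 1].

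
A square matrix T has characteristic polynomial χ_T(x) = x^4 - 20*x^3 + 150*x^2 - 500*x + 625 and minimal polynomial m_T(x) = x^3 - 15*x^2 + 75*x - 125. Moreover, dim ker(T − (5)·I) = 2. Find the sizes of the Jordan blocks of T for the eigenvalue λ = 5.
Block sizes for λ = 5: [3, 1]

Step 1 — from the characteristic polynomial, algebraic multiplicity of λ = 5 is 4. From dim ker(T − (5)·I) = 2, there are exactly 2 Jordan blocks for λ = 5.
Step 2 — from the minimal polynomial, the factor (x − 5)^3 tells us the largest block for λ = 5 has size 3.
Step 3 — with total size 4, 2 blocks, and largest block 3, the block sizes (in nonincreasing order) are [3, 1].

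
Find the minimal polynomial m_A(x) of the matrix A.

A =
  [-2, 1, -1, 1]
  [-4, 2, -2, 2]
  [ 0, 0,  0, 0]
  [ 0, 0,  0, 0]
x^2

The characteristic polynomial is χ_A(x) = x^4, so the eigenvalues are known. The minimal polynomial is
  m_A(x) = Π_λ (x − λ)^{k_λ}
where k_λ is the size of the *largest* Jordan block for λ (equivalently, the smallest k with (A − λI)^k v = 0 for every generalised eigenvector v of λ).

  λ = 0: largest Jordan block has size 2, contributing (x − 0)^2

So m_A(x) = x^2 = x^2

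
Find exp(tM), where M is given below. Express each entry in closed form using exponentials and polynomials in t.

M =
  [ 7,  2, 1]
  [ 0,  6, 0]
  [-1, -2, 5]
e^{tM} =
  [t*exp(6*t) + exp(6*t), 2*t*exp(6*t), t*exp(6*t)]
  [0, exp(6*t), 0]
  [-t*exp(6*t), -2*t*exp(6*t), -t*exp(6*t) + exp(6*t)]

Strategy: write M = P · J · P⁻¹ where J is a Jordan canonical form, so e^{tM} = P · e^{tJ} · P⁻¹, and e^{tJ} can be computed block-by-block.

M has Jordan form
J =
  [6, 1, 0]
  [0, 6, 0]
  [0, 0, 6]
(up to reordering of blocks).

Per-block formulas:
  For a 1×1 block at λ = 6: exp(t · [6]) = [e^(6t)].
  For a 2×2 Jordan block J_2(6): exp(t · J_2(6)) = e^(6t)·(I + t·N), where N is the 2×2 nilpotent shift.

After assembling e^{tJ} and conjugating by P, we get:

e^{tM} =
  [t*exp(6*t) + exp(6*t), 2*t*exp(6*t), t*exp(6*t)]
  [0, exp(6*t), 0]
  [-t*exp(6*t), -2*t*exp(6*t), -t*exp(6*t) + exp(6*t)]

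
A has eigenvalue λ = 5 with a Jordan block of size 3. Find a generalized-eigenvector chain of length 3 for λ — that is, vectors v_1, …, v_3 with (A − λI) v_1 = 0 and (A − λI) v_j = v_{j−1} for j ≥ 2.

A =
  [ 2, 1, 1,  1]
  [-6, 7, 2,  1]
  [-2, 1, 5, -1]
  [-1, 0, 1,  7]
A Jordan chain for λ = 5 of length 3:
v_1 = (-1, -2, -1, 0)ᵀ
v_2 = (-5, -11, -5, 0)ᵀ
v_3 = (2, 0, 0, 1)ᵀ

Let N = A − (5)·I. We want v_3 with N^3 v_3 = 0 but N^2 v_3 ≠ 0; then v_{j-1} := N · v_j for j = 3, …, 2.

Pick v_3 = (2, 0, 0, 1)ᵀ.
Then v_2 = N · v_3 = (-5, -11, -5, 0)ᵀ.
Then v_1 = N · v_2 = (-1, -2, -1, 0)ᵀ.

Sanity check: (A − (5)·I) v_1 = (0, 0, 0, 0)ᵀ = 0. ✓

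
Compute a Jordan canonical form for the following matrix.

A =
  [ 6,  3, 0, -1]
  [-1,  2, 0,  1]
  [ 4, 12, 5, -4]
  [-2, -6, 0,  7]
J_2(5) ⊕ J_1(5) ⊕ J_1(5)

The characteristic polynomial is
  det(x·I − A) = x^4 - 20*x^3 + 150*x^2 - 500*x + 625 = (x - 5)^4

Eigenvalues and multiplicities (the geometric multiplicity of λ is n − rank(A − λI), which equals the number of Jordan blocks for λ):
  λ = 5: algebraic multiplicity = 4, geometric multiplicity = 3

Determining the block sizes for each eigenvalue:
  λ = 5: 3 blocks summing to 4 forces exactly one block of size 2 and the rest size 1 → block sizes [2, 1, 1]

Assembling the blocks gives a Jordan form
J =
  [5, 1, 0, 0]
  [0, 5, 0, 0]
  [0, 0, 5, 0]
  [0, 0, 0, 5]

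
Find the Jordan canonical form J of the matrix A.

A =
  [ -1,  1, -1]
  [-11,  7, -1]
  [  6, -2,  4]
J_1(2) ⊕ J_2(4)

The characteristic polynomial is
  det(x·I − A) = x^3 - 10*x^2 + 32*x - 32 = (x - 4)^2*(x - 2)

Eigenvalues and multiplicities (the geometric multiplicity of λ is n − rank(A − λI), which equals the number of Jordan blocks for λ):
  λ = 2: algebraic multiplicity = 1, geometric multiplicity = 1
  λ = 4: algebraic multiplicity = 2, geometric multiplicity = 1

Determining the block sizes for each eigenvalue:
  λ = 2: one block (gm = 1), so the single block has size am = 1 → block sizes [1]
  λ = 4: one block (gm = 1), so the single block has size am = 2 → block sizes [2]

Assembling the blocks gives a Jordan form
J =
  [2, 0, 0]
  [0, 4, 1]
  [0, 0, 4]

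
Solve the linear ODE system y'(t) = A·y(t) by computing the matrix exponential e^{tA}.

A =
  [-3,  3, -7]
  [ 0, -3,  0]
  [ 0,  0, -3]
e^{tA} =
  [exp(-3*t), 3*t*exp(-3*t), -7*t*exp(-3*t)]
  [0, exp(-3*t), 0]
  [0, 0, exp(-3*t)]

Strategy: write A = P · J · P⁻¹ where J is a Jordan canonical form, so e^{tA} = P · e^{tJ} · P⁻¹, and e^{tJ} can be computed block-by-block.

A has Jordan form
J =
  [-3,  1,  0]
  [ 0, -3,  0]
  [ 0,  0, -3]
(up to reordering of blocks).

Per-block formulas:
  For a 1×1 block at λ = -3: exp(t · [-3]) = [e^(-3t)].
  For a 2×2 Jordan block J_2(-3): exp(t · J_2(-3)) = e^(-3t)·(I + t·N), where N is the 2×2 nilpotent shift.

After assembling e^{tJ} and conjugating by P, we get:

e^{tA} =
  [exp(-3*t), 3*t*exp(-3*t), -7*t*exp(-3*t)]
  [0, exp(-3*t), 0]
  [0, 0, exp(-3*t)]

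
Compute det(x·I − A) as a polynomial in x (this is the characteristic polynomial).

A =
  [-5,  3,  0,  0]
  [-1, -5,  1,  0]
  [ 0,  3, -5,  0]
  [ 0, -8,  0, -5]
x^4 + 20*x^3 + 150*x^2 + 500*x + 625

Expanding det(x·I − A) (e.g. by cofactor expansion or by noting that A is similar to its Jordan form J, which has the same characteristic polynomial as A) gives
  χ_A(x) = x^4 + 20*x^3 + 150*x^2 + 500*x + 625
which factors as (x + 5)^4. The eigenvalues (with algebraic multiplicities) are λ = -5 with multiplicity 4.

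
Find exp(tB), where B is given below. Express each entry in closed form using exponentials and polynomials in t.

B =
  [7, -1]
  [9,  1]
e^{tB} =
  [3*t*exp(4*t) + exp(4*t), -t*exp(4*t)]
  [9*t*exp(4*t), -3*t*exp(4*t) + exp(4*t)]

Strategy: write B = P · J · P⁻¹ where J is a Jordan canonical form, so e^{tB} = P · e^{tJ} · P⁻¹, and e^{tJ} can be computed block-by-block.

B has Jordan form
J =
  [4, 1]
  [0, 4]
(up to reordering of blocks).

Per-block formulas:
  For a 2×2 Jordan block J_2(4): exp(t · J_2(4)) = e^(4t)·(I + t·N), where N is the 2×2 nilpotent shift.

After assembling e^{tJ} and conjugating by P, we get:

e^{tB} =
  [3*t*exp(4*t) + exp(4*t), -t*exp(4*t)]
  [9*t*exp(4*t), -3*t*exp(4*t) + exp(4*t)]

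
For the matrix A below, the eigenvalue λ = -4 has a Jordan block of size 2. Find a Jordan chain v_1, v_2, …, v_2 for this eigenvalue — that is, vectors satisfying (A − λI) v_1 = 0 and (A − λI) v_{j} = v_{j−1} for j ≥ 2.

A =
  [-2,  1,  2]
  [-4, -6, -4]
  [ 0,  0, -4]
A Jordan chain for λ = -4 of length 2:
v_1 = (2, -4, 0)ᵀ
v_2 = (1, 0, 0)ᵀ

Let N = A − (-4)·I. We want v_2 with N^2 v_2 = 0 but N^1 v_2 ≠ 0; then v_{j-1} := N · v_j for j = 2, …, 2.

Pick v_2 = (1, 0, 0)ᵀ.
Then v_1 = N · v_2 = (2, -4, 0)ᵀ.

Sanity check: (A − (-4)·I) v_1 = (0, 0, 0)ᵀ = 0. ✓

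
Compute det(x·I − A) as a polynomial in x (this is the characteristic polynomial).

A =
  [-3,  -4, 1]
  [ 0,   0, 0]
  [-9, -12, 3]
x^3

Expanding det(x·I − A) (e.g. by cofactor expansion or by noting that A is similar to its Jordan form J, which has the same characteristic polynomial as A) gives
  χ_A(x) = x^3
which factors as x^3. The eigenvalues (with algebraic multiplicities) are λ = 0 with multiplicity 3.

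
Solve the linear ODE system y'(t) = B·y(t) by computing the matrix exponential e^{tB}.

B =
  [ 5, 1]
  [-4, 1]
e^{tB} =
  [2*t*exp(3*t) + exp(3*t), t*exp(3*t)]
  [-4*t*exp(3*t), -2*t*exp(3*t) + exp(3*t)]

Strategy: write B = P · J · P⁻¹ where J is a Jordan canonical form, so e^{tB} = P · e^{tJ} · P⁻¹, and e^{tJ} can be computed block-by-block.

B has Jordan form
J =
  [3, 1]
  [0, 3]
(up to reordering of blocks).

Per-block formulas:
  For a 2×2 Jordan block J_2(3): exp(t · J_2(3)) = e^(3t)·(I + t·N), where N is the 2×2 nilpotent shift.

After assembling e^{tJ} and conjugating by P, we get:

e^{tB} =
  [2*t*exp(3*t) + exp(3*t), t*exp(3*t)]
  [-4*t*exp(3*t), -2*t*exp(3*t) + exp(3*t)]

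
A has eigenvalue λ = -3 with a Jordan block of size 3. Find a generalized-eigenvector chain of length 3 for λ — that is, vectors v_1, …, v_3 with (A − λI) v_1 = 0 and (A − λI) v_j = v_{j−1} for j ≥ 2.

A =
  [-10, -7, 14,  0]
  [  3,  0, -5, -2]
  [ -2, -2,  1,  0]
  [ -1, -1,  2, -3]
A Jordan chain for λ = -3 of length 3:
v_1 = (-7, 3, -2, -1)ᵀ
v_2 = (14, -5, 4, 2)ᵀ
v_3 = (0, 0, 1, 0)ᵀ

Let N = A − (-3)·I. We want v_3 with N^3 v_3 = 0 but N^2 v_3 ≠ 0; then v_{j-1} := N · v_j for j = 3, …, 2.

Pick v_3 = (0, 0, 1, 0)ᵀ.
Then v_2 = N · v_3 = (14, -5, 4, 2)ᵀ.
Then v_1 = N · v_2 = (-7, 3, -2, -1)ᵀ.

Sanity check: (A − (-3)·I) v_1 = (0, 0, 0, 0)ᵀ = 0. ✓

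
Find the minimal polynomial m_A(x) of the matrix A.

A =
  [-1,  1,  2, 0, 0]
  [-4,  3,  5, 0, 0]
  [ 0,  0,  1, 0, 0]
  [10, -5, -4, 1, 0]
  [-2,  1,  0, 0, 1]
x^3 - 3*x^2 + 3*x - 1

The characteristic polynomial is χ_A(x) = (x - 1)^5, so the eigenvalues are known. The minimal polynomial is
  m_A(x) = Π_λ (x − λ)^{k_λ}
where k_λ is the size of the *largest* Jordan block for λ (equivalently, the smallest k with (A − λI)^k v = 0 for every generalised eigenvector v of λ).

  λ = 1: largest Jordan block has size 3, contributing (x − 1)^3

So m_A(x) = (x - 1)^3 = x^3 - 3*x^2 + 3*x - 1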